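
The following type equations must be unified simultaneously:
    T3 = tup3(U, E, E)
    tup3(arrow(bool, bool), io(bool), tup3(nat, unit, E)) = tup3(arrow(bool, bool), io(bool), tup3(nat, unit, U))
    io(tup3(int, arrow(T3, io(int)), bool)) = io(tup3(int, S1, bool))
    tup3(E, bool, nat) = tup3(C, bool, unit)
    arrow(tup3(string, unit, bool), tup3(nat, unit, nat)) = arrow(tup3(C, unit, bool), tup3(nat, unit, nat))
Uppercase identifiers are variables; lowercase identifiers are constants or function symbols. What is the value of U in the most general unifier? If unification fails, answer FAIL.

Bind T3 := tup3(U, E, E); substituting into the one remaining equation that mentions T3 gives: io(tup3(int, arrow(tup3(U, E, E), io(int)), bool)) = io(tup3(int, S1, bool)).
Decompose tup3/3: arrow(bool, bool) = arrow(bool, bool),  io(bool) = io(bool),  tup3(nat, unit, E) = tup3(nat, unit, U).
Delete trivial equation arrow(bool, bool) = arrow(bool, bool).
Delete trivial equation io(bool) = io(bool).
Decompose tup3/3: nat = nat,  unit = unit,  E = U.
Delete trivial equation nat = nat.
Delete trivial equation unit = unit.
Bind E := U; substituting into the 2 remaining equations that mention E gives: io(tup3(int, arrow(tup3(U, U, U), io(int)), bool)) = io(tup3(int, S1, bool)),  tup3(U, bool, nat) = tup3(C, bool, unit). Substituting into the earlier binding gives T3 := tup3(U, U, U).
Decompose io/1: tup3(int, arrow(tup3(U, U, U), io(int)), bool) = tup3(int, S1, bool).
Decompose tup3/3: int = int,  arrow(tup3(U, U, U), io(int)) = S1,  bool = bool.
Delete trivial equation int = int.
Bind S1 := arrow(tup3(U, U, U), io(int)); no other remaining equation mentions S1.
Delete trivial equation bool = bool.
Decompose tup3/3: U = C,  bool = bool,  nat = unit.
Bind U := C; no other remaining equation mentions U. Substituting into the earlier bindings gives T3 := tup3(C, C, C), E := C, S1 := arrow(tup3(C, C, C), io(int)).
Delete trivial equation bool = bool.
Clash: constants nat and unit differ; no unifier exists.

FAIL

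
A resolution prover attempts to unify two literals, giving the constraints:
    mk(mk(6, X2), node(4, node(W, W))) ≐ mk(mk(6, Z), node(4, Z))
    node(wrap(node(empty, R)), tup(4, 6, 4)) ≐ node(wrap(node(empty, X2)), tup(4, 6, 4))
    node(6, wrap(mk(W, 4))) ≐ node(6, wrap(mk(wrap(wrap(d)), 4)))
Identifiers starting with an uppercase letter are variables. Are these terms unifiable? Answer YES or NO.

Decompose mk/2: mk(6, X2) ≐ mk(6, Z),  node(4, node(W, W)) ≐ node(4, Z).
Decompose mk/2: 6 ≐ 6,  X2 ≐ Z.
Delete trivial equation 6 ≐ 6.
Bind X2 := Z; substituting into the one remaining equation that mentions X2 gives: node(wrap(node(empty, R)), tup(4, 6, 4)) ≐ node(wrap(node(empty, Z)), tup(4, 6, 4)).
Decompose node/2: 4 ≐ 4,  node(W, W) ≐ Z.
Delete trivial equation 4 ≐ 4.
Bind Z := node(W, W); substituting into the one remaining equation that mentions Z gives: node(wrap(node(empty, R)), tup(4, 6, 4)) ≐ node(wrap(node(empty, node(W, W))), tup(4, 6, 4)). Substituting into the earlier binding gives X2 := node(W, W).
Decompose node/2: wrap(node(empty, R)) ≐ wrap(node(empty, node(W, W))),  tup(4, 6, 4) ≐ tup(4, 6, 4).
Decompose wrap/1: node(empty, R) ≐ node(empty, node(W, W)).
Decompose node/2: empty ≐ empty,  R ≐ node(W, W).
Delete trivial equation empty ≐ empty.
Bind R := node(W, W); no other remaining equation mentions R.
Delete trivial equation tup(4, 6, 4) ≐ tup(4, 6, 4).
Decompose node/2: 6 ≐ 6,  wrap(mk(W, 4)) ≐ wrap(mk(wrap(wrap(d)), 4)).
Delete trivial equation 6 ≐ 6.
Decompose wrap/1: mk(W, 4) ≐ mk(wrap(wrap(d)), 4).
Decompose mk/2: W ≐ wrap(wrap(d)),  4 ≐ 4.
Bind W := wrap(wrap(d)); no other remaining equation mentions W. Substituting into the earlier bindings gives X2 := node(wrap(wrap(d)), wrap(wrap(d))), Z := node(wrap(wrap(d)), wrap(wrap(d))), R := node(wrap(wrap(d)), wrap(wrap(d))).
Delete trivial equation 4 ≐ 4.
No equations remain and no clash or occurs-check failure arose, so a unifier exists.

YES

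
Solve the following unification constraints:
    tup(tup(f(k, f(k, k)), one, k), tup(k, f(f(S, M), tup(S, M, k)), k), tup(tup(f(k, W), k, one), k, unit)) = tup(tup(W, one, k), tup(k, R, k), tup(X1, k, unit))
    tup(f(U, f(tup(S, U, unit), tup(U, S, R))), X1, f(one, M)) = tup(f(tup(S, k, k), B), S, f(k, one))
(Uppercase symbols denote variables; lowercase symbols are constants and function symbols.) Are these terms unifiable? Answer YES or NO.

Decompose tup/3: tup(f(k, f(k, k)), one, k) = tup(W, one, k),  tup(k, f(f(S, M), tup(S, M, k)), k) = tup(k, R, k),  tup(tup(f(k, W), k, one), k, unit) = tup(X1, k, unit).
Decompose tup/3: f(k, f(k, k)) = W,  one = one,  k = k.
Bind W := f(k, f(k, k)); substituting into the one remaining equation that mentions W gives: tup(tup(f(k, f(k, f(k, k))), k, one), k, unit) = tup(X1, k, unit).
Delete trivial equation one = one.
Delete trivial equation k = k.
Decompose tup/3: k = k,  f(f(S, M), tup(S, M, k)) = R,  k = k.
Delete trivial equation k = k.
Bind R := f(f(S, M), tup(S, M, k)); substituting into the one remaining equation that mentions R gives: tup(f(U, f(tup(S, U, unit), tup(U, S, f(f(S, M), tup(S, M, k))))), X1, f(one, M)) = tup(f(tup(S, k, k), B), S, f(k, one)).
Delete trivial equation k = k.
Decompose tup/3: tup(f(k, f(k, f(k, k))), k, one) = X1,  k = k,  unit = unit.
Bind X1 := tup(f(k, f(k, f(k, k))), k, one); substituting into the one remaining equation that mentions X1 gives: tup(f(U, f(tup(S, U, unit), tup(U, S, f(f(S, M), tup(S, M, k))))), tup(f(k, f(k, f(k, k))), k, one), f(one, M)) = tup(f(tup(S, k, k), B), S, f(k, one)).
Delete trivial equation k = k.
Delete trivial equation unit = unit.
Decompose tup/3: f(U, f(tup(S, U, unit), tup(U, S, f(f(S, M), tup(S, M, k))))) = f(tup(S, k, k), B),  tup(f(k, f(k, f(k, k))), k, one) = S,  f(one, M) = f(k, one).
Decompose f/2: U = tup(S, k, k),  f(tup(S, U, unit), tup(U, S, f(f(S, M), tup(S, M, k)))) = B.
Bind U := tup(S, k, k); substituting into the one remaining equation that mentions U gives: f(tup(S, tup(S, k, k), unit), tup(tup(S, k, k), S, f(f(S, M), tup(S, M, k)))) = B.
Bind B := f(tup(S, tup(S, k, k), unit), tup(tup(S, k, k), S, f(f(S, M), tup(S, M, k)))); no other remaining equation mentions B.
Bind S := tup(f(k, f(k, f(k, k))), k, one); no other remaining equation mentions S. Substituting into the earlier bindings gives R := f(f(tup(f(k, f(k, f(k, k))), k, one), M), tup(tup(f(k, f(k, f(k, k))), k, one), M, k)), U := tup(tup(f(k, f(k, f(k, k))), k, one), k, k), B := f(tup(tup(f(k, f(k, f(k, k))), k, one), tup(tup(f(k, f(k, f(k, k))), k, one), k, k), unit), tup(tup(tup(f(k, f(k, f(k, k))), k, one), k, k), tup(f(k, f(k, f(k, k))), k, one), f(f(tup(f(k, f(k, f(k, k))), k, one), M), tup(tup(f(k, f(k, f(k, k))), k, one), M, k)))).
Decompose f/2: one = k,  M = one.
Clash: constants one and k differ; no unifier exists.

NO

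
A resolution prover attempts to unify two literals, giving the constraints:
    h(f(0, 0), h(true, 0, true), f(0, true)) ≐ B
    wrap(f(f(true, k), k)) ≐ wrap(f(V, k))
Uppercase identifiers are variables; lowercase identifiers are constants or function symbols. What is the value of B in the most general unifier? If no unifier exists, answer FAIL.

h(f(0, 0), h(true, 0, true), f(0, true))

Bind B := h(f(0, 0), h(true, 0, true), f(0, true)); no other remaining equation mentions B.
Decompose wrap/1: f(f(true, k), k) ≐ f(V, k).
Decompose f/2: f(true, k) ≐ V,  k ≐ k.
Bind V := f(true, k); no other remaining equation mentions V.
Delete trivial equation k ≐ k.
MGU = { B ↦ h(f(0, 0), h(true, 0, true), f(0, true)), V ↦ f(true, k) }, so B ↦ h(f(0, 0), h(true, 0, true), f(0, true)).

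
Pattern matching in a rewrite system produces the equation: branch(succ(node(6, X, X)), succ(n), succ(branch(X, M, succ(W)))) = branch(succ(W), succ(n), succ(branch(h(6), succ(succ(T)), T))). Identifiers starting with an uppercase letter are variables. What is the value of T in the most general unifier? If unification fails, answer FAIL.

Decompose branch/3: succ(node(6, X, X)) = succ(W),  succ(n) = succ(n),  succ(branch(X, M, succ(W))) = succ(branch(h(6), succ(succ(T)), T)).
Decompose succ/1: node(6, X, X) = W.
Bind W := node(6, X, X); substituting into the one remaining equation that mentions W gives: succ(branch(X, M, succ(node(6, X, X)))) = succ(branch(h(6), succ(succ(T)), T)).
Delete trivial equation succ(n) = succ(n).
Decompose succ/1: branch(X, M, succ(node(6, X, X))) = branch(h(6), succ(succ(T)), T).
Decompose branch/3: X = h(6),  M = succ(succ(T)),  succ(node(6, X, X)) = T.
Bind X := h(6); substituting into the one remaining equation that mentions X gives: succ(node(6, h(6), h(6))) = T. Substituting into the earlier binding gives W := node(6, h(6), h(6)).
Bind M := succ(succ(T)); no other remaining equation mentions M.
Bind T := succ(node(6, h(6), h(6))). Substituting into the earlier binding gives M := succ(succ(succ(node(6, h(6), h(6))))).
MGU = { W := node(6, h(6), h(6)), X := h(6), M := succ(succ(succ(node(6, h(6), h(6))))), T := succ(node(6, h(6), h(6))) }, so T := succ(node(6, h(6), h(6))).

succ(node(6, h(6), h(6)))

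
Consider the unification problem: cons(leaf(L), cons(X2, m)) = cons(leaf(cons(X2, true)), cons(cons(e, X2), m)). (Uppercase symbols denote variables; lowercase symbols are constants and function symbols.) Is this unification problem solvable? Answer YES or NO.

Decompose cons/2: leaf(L) = leaf(cons(X2, true)),  cons(X2, m) = cons(cons(e, X2), m).
Decompose leaf/1: L = cons(X2, true).
Bind L := cons(X2, true); no other remaining equation mentions L.
Decompose cons/2: X2 = cons(e, X2),  m = m.
Occurs check fails: X2 occurs in cons(e, X2); the equation X2 = cons(e, X2) has no finite solution.

NO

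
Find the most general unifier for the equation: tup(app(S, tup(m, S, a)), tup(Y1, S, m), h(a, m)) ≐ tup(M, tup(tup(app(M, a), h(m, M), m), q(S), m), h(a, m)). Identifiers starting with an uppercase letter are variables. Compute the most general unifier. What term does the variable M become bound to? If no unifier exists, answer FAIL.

FAIL

Decompose tup/3: app(S, tup(m, S, a)) ≐ M,  tup(Y1, S, m) ≐ tup(tup(app(M, a), h(m, M), m), q(S), m),  h(a, m) ≐ h(a, m).
Bind M := app(S, tup(m, S, a)); substituting into the one remaining equation that mentions M gives: tup(Y1, S, m) ≐ tup(tup(app(app(S, tup(m, S, a)), a), h(m, app(S, tup(m, S, a))), m), q(S), m).
Decompose tup/3: Y1 ≐ tup(app(app(S, tup(m, S, a)), a), h(m, app(S, tup(m, S, a))), m),  S ≐ q(S),  m ≐ m.
Bind Y1 := tup(app(app(S, tup(m, S, a)), a), h(m, app(S, tup(m, S, a))), m); no other remaining equation mentions Y1.
Occurs check fails: S occurs in q(S); the equation S ≐ q(S) has no finite solution.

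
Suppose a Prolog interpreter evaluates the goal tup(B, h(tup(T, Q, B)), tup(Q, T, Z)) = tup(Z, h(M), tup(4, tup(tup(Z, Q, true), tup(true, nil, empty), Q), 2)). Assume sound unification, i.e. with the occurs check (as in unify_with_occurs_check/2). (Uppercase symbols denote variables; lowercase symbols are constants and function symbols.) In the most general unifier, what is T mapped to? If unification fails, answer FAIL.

tup(tup(2, 4, true), tup(true, nil, empty), 4)

Decompose tup/3: B = Z,  h(tup(T, Q, B)) = h(M),  tup(Q, T, Z) = tup(4, tup(tup(Z, Q, true), tup(true, nil, empty), Q), 2).
Bind B := Z; substituting into the one remaining equation that mentions B gives: h(tup(T, Q, Z)) = h(M).
Decompose h/1: tup(T, Q, Z) = M.
Bind M := tup(T, Q, Z); no other remaining equation mentions M.
Decompose tup/3: Q = 4,  T = tup(tup(Z, Q, true), tup(true, nil, empty), Q),  Z = 2.
Bind Q := 4; substituting into the one remaining equation that mentions Q gives: T = tup(tup(Z, 4, true), tup(true, nil, empty), 4). Substituting into the earlier binding gives M := tup(T, 4, Z).
Bind T := tup(tup(Z, 4, true), tup(true, nil, empty), 4); no other remaining equation mentions T. Substituting into the earlier binding gives M := tup(tup(tup(Z, 4, true), tup(true, nil, empty), 4), 4, Z).
Bind Z := 2. Substituting into the earlier bindings gives B := 2, M := tup(tup(tup(2, 4, true), tup(true, nil, empty), 4), 4, 2), T := tup(tup(2, 4, true), tup(true, nil, empty), 4).
MGU = { B ↦ 2, M ↦ tup(tup(tup(2, 4, true), tup(true, nil, empty), 4), 4, 2), Q ↦ 4, T ↦ tup(tup(2, 4, true), tup(true, nil, empty), 4), Z ↦ 2 }, so T ↦ tup(tup(2, 4, true), tup(true, nil, empty), 4).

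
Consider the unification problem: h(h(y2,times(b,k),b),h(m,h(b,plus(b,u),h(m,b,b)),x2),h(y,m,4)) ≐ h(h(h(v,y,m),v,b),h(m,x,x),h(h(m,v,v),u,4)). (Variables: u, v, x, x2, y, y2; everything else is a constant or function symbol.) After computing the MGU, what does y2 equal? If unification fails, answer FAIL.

Decompose h/3: h(y2,times(b,k),b) ≐ h(h(v,y,m),v,b),  h(m,h(b,plus(b,u),h(m,b,b)),x2) ≐ h(m,x,x),  h(y,m,4) ≐ h(h(m,v,v),u,4).
Decompose h/3: y2 ≐ h(v,y,m),  times(b,k) ≐ v,  b ≐ b.
Bind y2 := h(v,y,m); no other remaining equation mentions y2.
Bind v := times(b,k); substituting into the one remaining equation that mentions v gives: h(y,m,4) ≐ h(h(m,times(b,k),times(b,k)),u,4). Substituting into the earlier binding gives y2 := h(times(b,k),y,m).
Delete trivial equation b ≐ b.
Decompose h/3: m ≐ m,  h(b,plus(b,u),h(m,b,b)) ≐ x,  x2 ≐ x.
Delete trivial equation m ≐ m.
Bind x := h(b,plus(b,u),h(m,b,b)); substituting into the one remaining equation that mentions x gives: x2 ≐ h(b,plus(b,u),h(m,b,b)).
Bind x2 := h(b,plus(b,u),h(m,b,b)); no other remaining equation mentions x2.
Decompose h/3: y ≐ h(m,times(b,k),times(b,k)),  m ≐ u,  4 ≐ 4.
Bind y := h(m,times(b,k),times(b,k)); no other remaining equation mentions y. Substituting into the earlier binding gives y2 := h(times(b,k),h(m,times(b,k),times(b,k)),m).
Bind u := m; no other remaining equation mentions u. Substituting into the earlier bindings gives x := h(b,plus(b,m),h(m,b,b)), x2 := h(b,plus(b,m),h(m,b,b)).
Delete trivial equation 4 ≐ 4.
MGU = { y2 ↦ h(times(b,k),h(m,times(b,k),times(b,k)),m), v ↦ times(b,k), x ↦ h(b,plus(b,m),h(m,b,b)), x2 ↦ h(b,plus(b,m),h(m,b,b)), y ↦ h(m,times(b,k),times(b,k)), u ↦ m }, so y2 ↦ h(times(b,k),h(m,times(b,k),times(b,k)),m).

h(times(b,k),h(m,times(b,k),times(b,k)),m)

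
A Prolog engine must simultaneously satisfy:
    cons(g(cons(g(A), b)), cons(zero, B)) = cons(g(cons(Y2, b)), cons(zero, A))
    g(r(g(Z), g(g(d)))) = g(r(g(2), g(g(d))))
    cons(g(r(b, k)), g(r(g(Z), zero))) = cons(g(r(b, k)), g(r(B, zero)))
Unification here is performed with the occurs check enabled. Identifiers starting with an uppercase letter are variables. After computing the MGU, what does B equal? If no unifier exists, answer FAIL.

g(2)

Decompose cons/2: g(cons(g(A), b)) = g(cons(Y2, b)),  cons(zero, B) = cons(zero, A).
Decompose g/1: cons(g(A), b) = cons(Y2, b).
Decompose cons/2: g(A) = Y2,  b = b.
Bind Y2 := g(A); no other remaining equation mentions Y2.
Delete trivial equation b = b.
Decompose cons/2: zero = zero,  B = A.
Delete trivial equation zero = zero.
Bind B := A; substituting into the one remaining equation that mentions B gives: cons(g(r(b, k)), g(r(g(Z), zero))) = cons(g(r(b, k)), g(r(A, zero))).
Decompose g/1: r(g(Z), g(g(d))) = r(g(2), g(g(d))).
Decompose r/2: g(Z) = g(2),  g(g(d)) = g(g(d)).
Decompose g/1: Z = 2.
Bind Z := 2; substituting into the one remaining equation that mentions Z gives: cons(g(r(b, k)), g(r(g(2), zero))) = cons(g(r(b, k)), g(r(A, zero))).
Delete trivial equation g(g(d)) = g(g(d)).
Decompose cons/2: g(r(b, k)) = g(r(b, k)),  g(r(g(2), zero)) = g(r(A, zero)).
Delete trivial equation g(r(b, k)) = g(r(b, k)).
Decompose g/1: r(g(2), zero) = r(A, zero).
Decompose r/2: g(2) = A,  zero = zero.
Bind A := g(2); no other remaining equation mentions A. Substituting into the earlier bindings gives Y2 := g(g(2)), B := g(2).
Delete trivial equation zero = zero.
MGU = { Y2 = g(g(2)), B = g(2), Z = 2, A = g(2) }, so B = g(2).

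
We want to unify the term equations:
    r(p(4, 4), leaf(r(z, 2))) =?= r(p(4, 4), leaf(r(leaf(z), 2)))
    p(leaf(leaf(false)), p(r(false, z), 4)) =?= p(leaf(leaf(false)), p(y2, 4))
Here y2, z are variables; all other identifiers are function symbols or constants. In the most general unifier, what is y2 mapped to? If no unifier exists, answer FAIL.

FAIL

Decompose r/2: p(4, 4) =?= p(4, 4),  leaf(r(z, 2)) =?= leaf(r(leaf(z), 2)).
Delete trivial equation p(4, 4) =?= p(4, 4).
Decompose leaf/1: r(z, 2) =?= r(leaf(z), 2).
Decompose r/2: z =?= leaf(z),  2 =?= 2.
Occurs check fails: z occurs in leaf(z); the equation z =?= leaf(z) has no finite solution.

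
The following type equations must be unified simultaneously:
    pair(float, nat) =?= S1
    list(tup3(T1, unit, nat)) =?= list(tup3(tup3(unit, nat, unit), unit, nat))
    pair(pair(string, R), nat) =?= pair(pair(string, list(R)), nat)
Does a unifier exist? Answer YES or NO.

Bind S1 := pair(float, nat); no other remaining equation mentions S1.
Decompose list/1: tup3(T1, unit, nat) =?= tup3(tup3(unit, nat, unit), unit, nat).
Decompose tup3/3: T1 =?= tup3(unit, nat, unit),  unit =?= unit,  nat =?= nat.
Bind T1 := tup3(unit, nat, unit); no other remaining equation mentions T1.
Delete trivial equation unit =?= unit.
Delete trivial equation nat =?= nat.
Decompose pair/2: pair(string, R) =?= pair(string, list(R)),  nat =?= nat.
Decompose pair/2: string =?= string,  R =?= list(R).
Delete trivial equation string =?= string.
Occurs check fails: R occurs in list(R); the equation R =?= list(R) has no finite solution.

NO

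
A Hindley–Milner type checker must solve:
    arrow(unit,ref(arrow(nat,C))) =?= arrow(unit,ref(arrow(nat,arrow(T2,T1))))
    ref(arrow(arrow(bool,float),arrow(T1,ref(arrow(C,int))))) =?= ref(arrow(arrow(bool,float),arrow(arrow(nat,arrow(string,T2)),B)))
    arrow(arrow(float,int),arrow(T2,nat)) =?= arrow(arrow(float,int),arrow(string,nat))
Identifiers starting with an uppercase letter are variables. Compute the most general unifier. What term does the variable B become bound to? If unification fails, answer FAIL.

ref(arrow(arrow(string,arrow(nat,arrow(string,string))),int))

Decompose arrow/2: unit =?= unit,  ref(arrow(nat,C)) =?= ref(arrow(nat,arrow(T2,T1))).
Delete trivial equation unit =?= unit.
Decompose ref/1: arrow(nat,C) =?= arrow(nat,arrow(T2,T1)).
Decompose arrow/2: nat =?= nat,  C =?= arrow(T2,T1).
Delete trivial equation nat =?= nat.
Bind C := arrow(T2,T1); substituting into the one remaining equation that mentions C gives: ref(arrow(arrow(bool,float),arrow(T1,ref(arrow(arrow(T2,T1),int))))) =?= ref(arrow(arrow(bool,float),arrow(arrow(nat,arrow(string,T2)),B))).
Decompose ref/1: arrow(arrow(bool,float),arrow(T1,ref(arrow(arrow(T2,T1),int)))) =?= arrow(arrow(bool,float),arrow(arrow(nat,arrow(string,T2)),B)).
Decompose arrow/2: arrow(bool,float) =?= arrow(bool,float),  arrow(T1,ref(arrow(arrow(T2,T1),int))) =?= arrow(arrow(nat,arrow(string,T2)),B).
Delete trivial equation arrow(bool,float) =?= arrow(bool,float).
Decompose arrow/2: T1 =?= arrow(nat,arrow(string,T2)),  ref(arrow(arrow(T2,T1),int)) =?= B.
Bind T1 := arrow(nat,arrow(string,T2)); substituting into the one remaining equation that mentions T1 gives: ref(arrow(arrow(T2,arrow(nat,arrow(string,T2))),int)) =?= B. Substituting into the earlier binding gives C := arrow(T2,arrow(nat,arrow(string,T2))).
Bind B := ref(arrow(arrow(T2,arrow(nat,arrow(string,T2))),int)); no other remaining equation mentions B.
Decompose arrow/2: arrow(float,int) =?= arrow(float,int),  arrow(T2,nat) =?= arrow(string,nat).
Delete trivial equation arrow(float,int) =?= arrow(float,int).
Decompose arrow/2: T2 =?= string,  nat =?= nat.
Bind T2 := string; no other remaining equation mentions T2. Substituting into the earlier bindings gives C := arrow(string,arrow(nat,arrow(string,string))), T1 := arrow(nat,arrow(string,string)), B := ref(arrow(arrow(string,arrow(nat,arrow(string,string))),int)).
Delete trivial equation nat =?= nat.
MGU = { C := arrow(string,arrow(nat,arrow(string,string))), T1 := arrow(nat,arrow(string,string)), B := ref(arrow(arrow(string,arrow(nat,arrow(string,string))),int)), T2 := string }, so B := ref(arrow(arrow(string,arrow(nat,arrow(string,string))),int)).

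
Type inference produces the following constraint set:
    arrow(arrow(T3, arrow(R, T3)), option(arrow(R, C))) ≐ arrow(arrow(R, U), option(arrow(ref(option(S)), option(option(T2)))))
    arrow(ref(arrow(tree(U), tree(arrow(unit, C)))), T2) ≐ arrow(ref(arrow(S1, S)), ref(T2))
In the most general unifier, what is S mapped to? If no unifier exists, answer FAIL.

FAIL

Decompose arrow/2: arrow(T3, arrow(R, T3)) ≐ arrow(R, U),  option(arrow(R, C)) ≐ option(arrow(ref(option(S)), option(option(T2)))).
Decompose arrow/2: T3 ≐ R,  arrow(R, T3) ≐ U.
Bind T3 := R; substituting into the one remaining equation that mentions T3 gives: arrow(R, R) ≐ U.
Bind U := arrow(R, R); substituting into the one remaining equation that mentions U gives: arrow(ref(arrow(tree(arrow(R, R)), tree(arrow(unit, C)))), T2) ≐ arrow(ref(arrow(S1, S)), ref(T2)).
Decompose option/1: arrow(R, C) ≐ arrow(ref(option(S)), option(option(T2))).
Decompose arrow/2: R ≐ ref(option(S)),  C ≐ option(option(T2)).
Bind R := ref(option(S)); substituting into the one remaining equation that mentions R gives: arrow(ref(arrow(tree(arrow(ref(option(S)), ref(option(S)))), tree(arrow(unit, C)))), T2) ≐ arrow(ref(arrow(S1, S)), ref(T2)). Substituting into the earlier bindings gives T3 := ref(option(S)), U := arrow(ref(option(S)), ref(option(S))).
Bind C := option(option(T2)); substituting into the remaining equation gives: arrow(ref(arrow(tree(arrow(ref(option(S)), ref(option(S)))), tree(arrow(unit, option(option(T2)))))), T2) ≐ arrow(ref(arrow(S1, S)), ref(T2)).
Decompose arrow/2: ref(arrow(tree(arrow(ref(option(S)), ref(option(S)))), tree(arrow(unit, option(option(T2)))))) ≐ ref(arrow(S1, S)),  T2 ≐ ref(T2).
Decompose ref/1: arrow(tree(arrow(ref(option(S)), ref(option(S)))), tree(arrow(unit, option(option(T2))))) ≐ arrow(S1, S).
Decompose arrow/2: tree(arrow(ref(option(S)), ref(option(S)))) ≐ S1,  tree(arrow(unit, option(option(T2)))) ≐ S.
Bind S1 := tree(arrow(ref(option(S)), ref(option(S)))); no other remaining equation mentions S1.
Bind S := tree(arrow(unit, option(option(T2)))); no other remaining equation mentions S. Substituting into the earlier bindings gives T3 := ref(option(tree(arrow(unit, option(option(T2)))))), U := arrow(ref(option(tree(arrow(unit, option(option(T2)))))), ref(option(tree(arrow(unit, option(option(T2))))))), R := ref(option(tree(arrow(unit, option(option(T2)))))), S1 := tree(arrow(ref(option(tree(arrow(unit, option(option(T2)))))), ref(option(tree(arrow(unit, option(option(T2)))))))).
Occurs check fails: T2 occurs in ref(T2); the equation T2 ≐ ref(T2) has no finite solution.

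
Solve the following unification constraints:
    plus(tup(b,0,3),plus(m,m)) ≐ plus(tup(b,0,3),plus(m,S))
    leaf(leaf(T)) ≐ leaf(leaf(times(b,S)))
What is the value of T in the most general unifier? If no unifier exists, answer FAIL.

times(b,m)

Decompose plus/2: tup(b,0,3) ≐ tup(b,0,3),  plus(m,m) ≐ plus(m,S).
Delete trivial equation tup(b,0,3) ≐ tup(b,0,3).
Decompose plus/2: m ≐ m,  m ≐ S.
Delete trivial equation m ≐ m.
Bind S := m; substituting into the remaining equation gives: leaf(leaf(T)) ≐ leaf(leaf(times(b,m))).
Decompose leaf/1: leaf(T) ≐ leaf(times(b,m)).
Decompose leaf/1: T ≐ times(b,m).
Bind T := times(b,m).
MGU = { S ↦ m, T ↦ times(b,m) }, so T ↦ times(b,m).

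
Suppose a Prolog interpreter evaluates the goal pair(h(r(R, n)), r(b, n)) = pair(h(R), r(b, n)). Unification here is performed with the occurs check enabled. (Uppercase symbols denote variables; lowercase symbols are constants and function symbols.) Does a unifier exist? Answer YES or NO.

Decompose pair/2: h(r(R, n)) = h(R),  r(b, n) = r(b, n).
Decompose h/1: r(R, n) = R.
Occurs check fails: R occurs in r(R, n); the equation R = r(R, n) has no finite solution.

NO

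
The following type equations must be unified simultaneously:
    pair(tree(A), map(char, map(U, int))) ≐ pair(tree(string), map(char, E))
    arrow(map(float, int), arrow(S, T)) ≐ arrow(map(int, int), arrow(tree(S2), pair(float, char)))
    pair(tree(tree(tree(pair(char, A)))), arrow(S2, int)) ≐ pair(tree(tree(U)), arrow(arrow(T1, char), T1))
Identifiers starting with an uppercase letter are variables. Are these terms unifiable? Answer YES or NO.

NO

Decompose pair/2: tree(A) ≐ tree(string),  map(char, map(U, int)) ≐ map(char, E).
Decompose tree/1: A ≐ string.
Bind A := string; substituting into the one remaining equation that mentions A gives: pair(tree(tree(tree(pair(char, string)))), arrow(S2, int)) ≐ pair(tree(tree(U)), arrow(arrow(T1, char), T1)).
Decompose map/2: char ≐ char,  map(U, int) ≐ E.
Delete trivial equation char ≐ char.
Bind E := map(U, int); no other remaining equation mentions E.
Decompose arrow/2: map(float, int) ≐ map(int, int),  arrow(S, T) ≐ arrow(tree(S2), pair(float, char)).
Decompose map/2: float ≐ int,  int ≐ int.
Clash: constants float and int differ; no unifier exists.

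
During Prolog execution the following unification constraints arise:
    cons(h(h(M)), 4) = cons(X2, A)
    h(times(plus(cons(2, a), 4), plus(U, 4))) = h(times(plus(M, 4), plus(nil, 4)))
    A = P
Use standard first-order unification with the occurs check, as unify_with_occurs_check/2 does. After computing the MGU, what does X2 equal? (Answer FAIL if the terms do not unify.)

h(h(cons(2, a)))

Decompose cons/2: h(h(M)) = X2,  4 = A.
Bind X2 := h(h(M)); no other remaining equation mentions X2.
Bind A := 4; substituting into the one remaining equation that mentions A gives: 4 = P.
Decompose h/1: times(plus(cons(2, a), 4), plus(U, 4)) = times(plus(M, 4), plus(nil, 4)).
Decompose times/2: plus(cons(2, a), 4) = plus(M, 4),  plus(U, 4) = plus(nil, 4).
Decompose plus/2: cons(2, a) = M,  4 = 4.
Bind M := cons(2, a); no other remaining equation mentions M. Substituting into the earlier binding gives X2 := h(h(cons(2, a))).
Delete trivial equation 4 = 4.
Decompose plus/2: U = nil,  4 = 4.
Bind U := nil; no other remaining equation mentions U.
Delete trivial equation 4 = 4.
Bind P := 4.
MGU = { X2 -> h(h(cons(2, a))), A -> 4, M -> cons(2, a), U -> nil, P -> 4 }, so X2 -> h(h(cons(2, a))).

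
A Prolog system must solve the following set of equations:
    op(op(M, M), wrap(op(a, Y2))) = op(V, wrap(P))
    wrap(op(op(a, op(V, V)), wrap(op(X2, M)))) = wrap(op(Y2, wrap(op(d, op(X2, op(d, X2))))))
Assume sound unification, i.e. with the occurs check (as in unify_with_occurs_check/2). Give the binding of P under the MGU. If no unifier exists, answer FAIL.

op(a, op(a, op(op(op(d, op(d, d)), op(d, op(d, d))), op(op(d, op(d, d)), op(d, op(d, d))))))

Decompose op/2: op(M, M) = V,  wrap(op(a, Y2)) = wrap(P).
Bind V := op(M, M); substituting into the one remaining equation that mentions V gives: wrap(op(op(a, op(op(M, M), op(M, M))), wrap(op(X2, M)))) = wrap(op(Y2, wrap(op(d, op(X2, op(d, X2)))))).
Decompose wrap/1: op(a, Y2) = P.
Bind P := op(a, Y2); no other remaining equation mentions P.
Decompose wrap/1: op(op(a, op(op(M, M), op(M, M))), wrap(op(X2, M))) = op(Y2, wrap(op(d, op(X2, op(d, X2))))).
Decompose op/2: op(a, op(op(M, M), op(M, M))) = Y2,  wrap(op(X2, M)) = wrap(op(d, op(X2, op(d, X2)))).
Bind Y2 := op(a, op(op(M, M), op(M, M))); no other remaining equation mentions Y2. Substituting into the earlier binding gives P := op(a, op(a, op(op(M, M), op(M, M)))).
Decompose wrap/1: op(X2, M) = op(d, op(X2, op(d, X2))).
Decompose op/2: X2 = d,  M = op(X2, op(d, X2)).
Bind X2 := d; substituting into the remaining equation gives: M = op(d, op(d, d)).
Bind M := op(d, op(d, d)). Substituting into the earlier bindings gives V := op(op(d, op(d, d)), op(d, op(d, d))), P := op(a, op(a, op(op(op(d, op(d, d)), op(d, op(d, d))), op(op(d, op(d, d)), op(d, op(d, d)))))), Y2 := op(a, op(op(op(d, op(d, d)), op(d, op(d, d))), op(op(d, op(d, d)), op(d, op(d, d))))).
MGU = { V -> op(op(d, op(d, d)), op(d, op(d, d))), P -> op(a, op(a, op(op(op(d, op(d, d)), op(d, op(d, d))), op(op(d, op(d, d)), op(d, op(d, d)))))), Y2 -> op(a, op(op(op(d, op(d, d)), op(d, op(d, d))), op(op(d, op(d, d)), op(d, op(d, d))))), X2 -> d, M -> op(d, op(d, d)) }, so P -> op(a, op(a, op(op(op(d, op(d, d)), op(d, op(d, d))), op(op(d, op(d, d)), op(d, op(d, d)))))).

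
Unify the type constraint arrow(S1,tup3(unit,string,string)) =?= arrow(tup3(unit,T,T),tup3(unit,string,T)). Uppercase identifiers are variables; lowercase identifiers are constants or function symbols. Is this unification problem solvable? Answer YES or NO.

YES

Decompose arrow/2: S1 =?= tup3(unit,T,T),  tup3(unit,string,string) =?= tup3(unit,string,T).
Bind S1 := tup3(unit,T,T); no other remaining equation mentions S1.
Decompose tup3/3: unit =?= unit,  string =?= string,  string =?= T.
Delete trivial equation unit =?= unit.
Delete trivial equation string =?= string.
Bind T := string. Substituting into the earlier binding gives S1 := tup3(unit,string,string).
No equations remain and no clash or occurs-check failure arose, so a unifier exists.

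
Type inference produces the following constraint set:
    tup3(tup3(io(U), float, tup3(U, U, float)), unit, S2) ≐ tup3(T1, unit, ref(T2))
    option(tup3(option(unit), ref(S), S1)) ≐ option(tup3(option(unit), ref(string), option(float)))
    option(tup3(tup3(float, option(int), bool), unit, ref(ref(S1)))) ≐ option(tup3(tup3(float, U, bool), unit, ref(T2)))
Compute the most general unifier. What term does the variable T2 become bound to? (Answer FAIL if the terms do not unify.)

Decompose tup3/3: tup3(io(U), float, tup3(U, U, float)) ≐ T1,  unit ≐ unit,  S2 ≐ ref(T2).
Bind T1 := tup3(io(U), float, tup3(U, U, float)); no other remaining equation mentions T1.
Delete trivial equation unit ≐ unit.
Bind S2 := ref(T2); no other remaining equation mentions S2.
Decompose option/1: tup3(option(unit), ref(S), S1) ≐ tup3(option(unit), ref(string), option(float)).
Decompose tup3/3: option(unit) ≐ option(unit),  ref(S) ≐ ref(string),  S1 ≐ option(float).
Delete trivial equation option(unit) ≐ option(unit).
Decompose ref/1: S ≐ string.
Bind S := string; no other remaining equation mentions S.
Bind S1 := option(float); substituting into the remaining equation gives: option(tup3(tup3(float, option(int), bool), unit, ref(ref(option(float))))) ≐ option(tup3(tup3(float, U, bool), unit, ref(T2))).
Decompose option/1: tup3(tup3(float, option(int), bool), unit, ref(ref(option(float)))) ≐ tup3(tup3(float, U, bool), unit, ref(T2)).
Decompose tup3/3: tup3(float, option(int), bool) ≐ tup3(float, U, bool),  unit ≐ unit,  ref(ref(option(float))) ≐ ref(T2).
Decompose tup3/3: float ≐ float,  option(int) ≐ U,  bool ≐ bool.
Delete trivial equation float ≐ float.
Bind U := option(int); no other remaining equation mentions U. Substituting into the earlier binding gives T1 := tup3(io(option(int)), float, tup3(option(int), option(int), float)).
Delete trivial equation bool ≐ bool.
Delete trivial equation unit ≐ unit.
Decompose ref/1: ref(option(float)) ≐ T2.
Bind T2 := ref(option(float)). Substituting into the earlier binding gives S2 := ref(ref(option(float))).
MGU = { T1 -> tup3(io(option(int)), float, tup3(option(int), option(int), float)), S2 -> ref(ref(option(float))), S -> string, S1 -> option(float), U -> option(int), T2 -> ref(option(float)) }, so T2 -> ref(option(float)).

ref(option(float))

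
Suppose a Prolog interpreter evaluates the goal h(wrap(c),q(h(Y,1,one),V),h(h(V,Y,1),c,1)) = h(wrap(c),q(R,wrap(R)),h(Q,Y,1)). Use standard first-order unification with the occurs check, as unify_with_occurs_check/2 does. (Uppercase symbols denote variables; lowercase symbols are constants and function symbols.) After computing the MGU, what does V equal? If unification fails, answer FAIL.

Decompose h/3: wrap(c) = wrap(c),  q(h(Y,1,one),V) = q(R,wrap(R)),  h(h(V,Y,1),c,1) = h(Q,Y,1).
Delete trivial equation wrap(c) = wrap(c).
Decompose q/2: h(Y,1,one) = R,  V = wrap(R).
Bind R := h(Y,1,one); substituting into the one remaining equation that mentions R gives: V = wrap(h(Y,1,one)).
Bind V := wrap(h(Y,1,one)); substituting into the remaining equation gives: h(h(wrap(h(Y,1,one)),Y,1),c,1) = h(Q,Y,1).
Decompose h/3: h(wrap(h(Y,1,one)),Y,1) = Q,  c = Y,  1 = 1.
Bind Q := h(wrap(h(Y,1,one)),Y,1); no other remaining equation mentions Q.
Bind Y := c; no other remaining equation mentions Y. Substituting into the earlier bindings gives R := h(c,1,one), V := wrap(h(c,1,one)), Q := h(wrap(h(c,1,one)),c,1).
Delete trivial equation 1 = 1.
MGU = { R -> h(c,1,one), V -> wrap(h(c,1,one)), Q -> h(wrap(h(c,1,one)),c,1), Y -> c }, so V -> wrap(h(c,1,one)).

wrap(h(c,1,one))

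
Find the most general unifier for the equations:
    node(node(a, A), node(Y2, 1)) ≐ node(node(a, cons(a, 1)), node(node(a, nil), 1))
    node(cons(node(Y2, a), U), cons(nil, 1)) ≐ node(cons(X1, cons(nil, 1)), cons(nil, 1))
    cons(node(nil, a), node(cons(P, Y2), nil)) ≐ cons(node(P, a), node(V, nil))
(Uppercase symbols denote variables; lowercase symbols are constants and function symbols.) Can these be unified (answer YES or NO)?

Decompose node/2: node(a, A) ≐ node(a, cons(a, 1)),  node(Y2, 1) ≐ node(node(a, nil), 1).
Decompose node/2: a ≐ a,  A ≐ cons(a, 1).
Delete trivial equation a ≐ a.
Bind A := cons(a, 1); no other remaining equation mentions A.
Decompose node/2: Y2 ≐ node(a, nil),  1 ≐ 1.
Bind Y2 := node(a, nil); substituting into the 2 remaining equations that mention Y2 gives: node(cons(node(node(a, nil), a), U), cons(nil, 1)) ≐ node(cons(X1, cons(nil, 1)), cons(nil, 1)),  cons(node(nil, a), node(cons(P, node(a, nil)), nil)) ≐ cons(node(P, a), node(V, nil)).
Delete trivial equation 1 ≐ 1.
Decompose node/2: cons(node(node(a, nil), a), U) ≐ cons(X1, cons(nil, 1)),  cons(nil, 1) ≐ cons(nil, 1).
Decompose cons/2: node(node(a, nil), a) ≐ X1,  U ≐ cons(nil, 1).
Bind X1 := node(node(a, nil), a); no other remaining equation mentions X1.
Bind U := cons(nil, 1); no other remaining equation mentions U.
Delete trivial equation cons(nil, 1) ≐ cons(nil, 1).
Decompose cons/2: node(nil, a) ≐ node(P, a),  node(cons(P, node(a, nil)), nil) ≐ node(V, nil).
Decompose node/2: nil ≐ P,  a ≐ a.
Bind P := nil; substituting into the one remaining equation that mentions P gives: node(cons(nil, node(a, nil)), nil) ≐ node(V, nil).
Delete trivial equation a ≐ a.
Decompose node/2: cons(nil, node(a, nil)) ≐ V,  nil ≐ nil.
Bind V := cons(nil, node(a, nil)); no other remaining equation mentions V.
Delete trivial equation nil ≐ nil.
No equations remain and no clash or occurs-check failure arose, so a unifier exists.

YES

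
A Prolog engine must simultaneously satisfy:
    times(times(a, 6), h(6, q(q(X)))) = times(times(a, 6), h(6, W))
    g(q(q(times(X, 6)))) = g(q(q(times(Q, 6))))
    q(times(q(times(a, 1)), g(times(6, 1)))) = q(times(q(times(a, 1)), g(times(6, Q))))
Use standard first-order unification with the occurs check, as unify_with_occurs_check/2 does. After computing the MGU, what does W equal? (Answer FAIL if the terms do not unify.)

Decompose times/2: times(a, 6) = times(a, 6),  h(6, q(q(X))) = h(6, W).
Delete trivial equation times(a, 6) = times(a, 6).
Decompose h/2: 6 = 6,  q(q(X)) = W.
Delete trivial equation 6 = 6.
Bind W := q(q(X)); no other remaining equation mentions W.
Decompose g/1: q(q(times(X, 6))) = q(q(times(Q, 6))).
Decompose q/1: q(times(X, 6)) = q(times(Q, 6)).
Decompose q/1: times(X, 6) = times(Q, 6).
Decompose times/2: X = Q,  6 = 6.
Bind X := Q; no other remaining equation mentions X. Substituting into the earlier binding gives W := q(q(Q)).
Delete trivial equation 6 = 6.
Decompose q/1: times(q(times(a, 1)), g(times(6, 1))) = times(q(times(a, 1)), g(times(6, Q))).
Decompose times/2: q(times(a, 1)) = q(times(a, 1)),  g(times(6, 1)) = g(times(6, Q)).
Delete trivial equation q(times(a, 1)) = q(times(a, 1)).
Decompose g/1: times(6, 1) = times(6, Q).
Decompose times/2: 6 = 6,  1 = Q.
Delete trivial equation 6 = 6.
Bind Q := 1. Substituting into the earlier bindings gives W := q(q(1)), X := 1.
MGU = { W -> q(q(1)), X -> 1, Q -> 1 }, so W -> q(q(1)).

q(q(1))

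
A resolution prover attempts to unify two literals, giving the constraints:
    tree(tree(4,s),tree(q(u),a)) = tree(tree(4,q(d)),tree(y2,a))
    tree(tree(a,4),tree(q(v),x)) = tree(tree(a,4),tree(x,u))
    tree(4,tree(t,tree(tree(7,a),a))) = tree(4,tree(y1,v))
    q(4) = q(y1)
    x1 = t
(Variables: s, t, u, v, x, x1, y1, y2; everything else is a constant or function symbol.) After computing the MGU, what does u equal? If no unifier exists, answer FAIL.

Decompose tree/2: tree(4,s) = tree(4,q(d)),  tree(q(u),a) = tree(y2,a).
Decompose tree/2: 4 = 4,  s = q(d).
Delete trivial equation 4 = 4.
Bind s := q(d); no other remaining equation mentions s.
Decompose tree/2: q(u) = y2,  a = a.
Bind y2 := q(u); no other remaining equation mentions y2.
Delete trivial equation a = a.
Decompose tree/2: tree(a,4) = tree(a,4),  tree(q(v),x) = tree(x,u).
Delete trivial equation tree(a,4) = tree(a,4).
Decompose tree/2: q(v) = x,  x = u.
Bind x := q(v); substituting into the one remaining equation that mentions x gives: q(v) = u.
Bind u := q(v); no other remaining equation mentions u. Substituting into the earlier binding gives y2 := q(q(v)).
Decompose tree/2: 4 = 4,  tree(t,tree(tree(7,a),a)) = tree(y1,v).
Delete trivial equation 4 = 4.
Decompose tree/2: t = y1,  tree(tree(7,a),a) = v.
Bind t := y1; substituting into the one remaining equation that mentions t gives: x1 = y1.
Bind v := tree(tree(7,a),a); no other remaining equation mentions v. Substituting into the earlier bindings gives y2 := q(q(tree(tree(7,a),a))), x := q(tree(tree(7,a),a)), u := q(tree(tree(7,a),a)).
Decompose q/1: 4 = y1.
Bind y1 := 4; substituting into the remaining equation gives: x1 = 4. Substituting into the earlier binding gives t := 4.
Bind x1 := 4.
MGU = { s := q(d), y2 := q(q(tree(tree(7,a),a))), x := q(tree(tree(7,a),a)), u := q(tree(tree(7,a),a)), t := 4, v := tree(tree(7,a),a), y1 := 4, x1 := 4 }, so u := q(tree(tree(7,a),a)).

q(tree(tree(7,a),a))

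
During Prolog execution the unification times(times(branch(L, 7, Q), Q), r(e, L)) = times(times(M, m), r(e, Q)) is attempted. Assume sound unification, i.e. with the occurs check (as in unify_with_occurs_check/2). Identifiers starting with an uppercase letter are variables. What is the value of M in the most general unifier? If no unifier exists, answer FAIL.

branch(m, 7, m)

Decompose times/2: times(branch(L, 7, Q), Q) = times(M, m),  r(e, L) = r(e, Q).
Decompose times/2: branch(L, 7, Q) = M,  Q = m.
Bind M := branch(L, 7, Q); no other remaining equation mentions M.
Bind Q := m; substituting into the remaining equation gives: r(e, L) = r(e, m). Substituting into the earlier binding gives M := branch(L, 7, m).
Decompose r/2: e = e,  L = m.
Delete trivial equation e = e.
Bind L := m. Substituting into the earlier binding gives M := branch(m, 7, m).
MGU = { M -> branch(m, 7, m), Q -> m, L -> m }, so M -> branch(m, 7, m).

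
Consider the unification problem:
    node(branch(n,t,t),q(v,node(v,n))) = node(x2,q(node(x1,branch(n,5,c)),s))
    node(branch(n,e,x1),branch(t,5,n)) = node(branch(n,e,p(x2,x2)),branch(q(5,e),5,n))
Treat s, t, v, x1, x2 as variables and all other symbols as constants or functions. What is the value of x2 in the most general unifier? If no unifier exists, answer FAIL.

Decompose node/2: branch(n,t,t) = x2,  q(v,node(v,n)) = q(node(x1,branch(n,5,c)),s).
Bind x2 := branch(n,t,t); substituting into the one remaining equation that mentions x2 gives: node(branch(n,e,x1),branch(t,5,n)) = node(branch(n,e,p(branch(n,t,t),branch(n,t,t))),branch(q(5,e),5,n)).
Decompose q/2: v = node(x1,branch(n,5,c)),  node(v,n) = s.
Bind v := node(x1,branch(n,5,c)); substituting into the one remaining equation that mentions v gives: node(node(x1,branch(n,5,c)),n) = s.
Bind s := node(node(x1,branch(n,5,c)),n); no other remaining equation mentions s.
Decompose node/2: branch(n,e,x1) = branch(n,e,p(branch(n,t,t),branch(n,t,t))),  branch(t,5,n) = branch(q(5,e),5,n).
Decompose branch/3: n = n,  e = e,  x1 = p(branch(n,t,t),branch(n,t,t)).
Delete trivial equation n = n.
Delete trivial equation e = e.
Bind x1 := p(branch(n,t,t),branch(n,t,t)); no other remaining equation mentions x1. Substituting into the earlier bindings gives v := node(p(branch(n,t,t),branch(n,t,t)),branch(n,5,c)), s := node(node(p(branch(n,t,t),branch(n,t,t)),branch(n,5,c)),n).
Decompose branch/3: t = q(5,e),  5 = 5,  n = n.
Bind t := q(5,e); no other remaining equation mentions t. Substituting into the earlier bindings gives x2 := branch(n,q(5,e),q(5,e)), v := node(p(branch(n,q(5,e),q(5,e)),branch(n,q(5,e),q(5,e))),branch(n,5,c)), s := node(node(p(branch(n,q(5,e),q(5,e)),branch(n,q(5,e),q(5,e))),branch(n,5,c)),n), x1 := p(branch(n,q(5,e),q(5,e)),branch(n,q(5,e),q(5,e))).
Delete trivial equation 5 = 5.
Delete trivial equation n = n.
MGU = { x2 ↦ branch(n,q(5,e),q(5,e)), v ↦ node(p(branch(n,q(5,e),q(5,e)),branch(n,q(5,e),q(5,e))),branch(n,5,c)), s ↦ node(node(p(branch(n,q(5,e),q(5,e)),branch(n,q(5,e),q(5,e))),branch(n,5,c)),n), x1 ↦ p(branch(n,q(5,e),q(5,e)),branch(n,q(5,e),q(5,e))), t ↦ q(5,e) }, so x2 ↦ branch(n,q(5,e),q(5,e)).

branch(n,q(5,e),q(5,e))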